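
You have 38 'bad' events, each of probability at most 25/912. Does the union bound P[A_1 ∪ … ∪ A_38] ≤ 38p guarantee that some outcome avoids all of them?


Union bound: P[∪_{i=1}^{38} A_i] ≤ Σ_i P[A_i] ≤ 38·p = 38·(25/912) = 25/24.
Numerically: 25/24 ≈ 1.0416667.
Is 25/24 < 1? NO.
Since the bound 25/24 is ≥ 1, the union bound is uninformative here; it does NOT by itself certify existence.

38·p = 25/24 ≈ 1.0416667; existence NOT certified by the union bound.


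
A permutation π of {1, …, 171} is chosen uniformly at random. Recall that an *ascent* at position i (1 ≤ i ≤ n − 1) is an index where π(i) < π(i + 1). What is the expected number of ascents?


Write X = Σ X_I over i = 1, …, 170, with X_I the indicator of one ascent.
There are 170 indicators.
For each fixed i, the pair (π(i), π(i+1)) is a uniformly random ordered pair of distinct values from {1, …, 171}; by symmetry P[π(i) < π(i+1)] = 1/2.
By linearity: E[X] = 170 · (1/2) = (171 − 1) · (1/2) = 85 ≈ 85.000000.

E[X] = 85 = 85.000000.


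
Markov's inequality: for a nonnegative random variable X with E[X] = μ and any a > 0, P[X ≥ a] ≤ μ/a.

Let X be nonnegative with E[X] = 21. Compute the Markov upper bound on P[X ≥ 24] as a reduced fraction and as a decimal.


μ = E[X] = 21, a = 24.
Markov: P[X ≥ 24] ≤ μ/a = (21)/24 = 7/8.
Numerically: ≈ 0.87500.
(Since a = 24 > μ = 21.00000, the bound 7/8 is < 1 and informative.)

P[X ≥ 24] ≤ 7/8 ≈ 0.87500.


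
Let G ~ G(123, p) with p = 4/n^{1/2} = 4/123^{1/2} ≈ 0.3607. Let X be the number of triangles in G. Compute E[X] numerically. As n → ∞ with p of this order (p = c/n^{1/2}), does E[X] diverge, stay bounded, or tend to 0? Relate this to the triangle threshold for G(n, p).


Number of potential triangles: C(123, 3) = 302621.
Each occurs with probability p³ ≈ (0.3607)³ ≈ 4.691614e-02.
By linearity: E[X] = C(123, 3)·p³ ≈ 302621 · 4.691614e-02 ≈ 14197.8103.
Since α = 1/2 < 1, p = c/n^{1/2} ≫ 1/n is above the triangle threshold p ~ 1/n. Asymptotically E[X] ~ (c³/6)·n^{3(1−α)} = (4³/6)·n^{1.5} → ∞; triangles are abundant w.h.p.

E[X] ≈ 14197.8103; in regime p = Θ(1/n^{1/2}) E[X] diverges (above the triangle threshold p ~ 1/n).


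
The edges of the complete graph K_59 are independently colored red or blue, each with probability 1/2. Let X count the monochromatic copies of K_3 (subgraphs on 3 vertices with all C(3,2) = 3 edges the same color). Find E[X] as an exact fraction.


Let X = Σ_S X_S over the C(59, 3) = 32509 subsets S of size 3, where X_S = 1 if the K_3 on S is monochromatic.
For a fixed S, the K_3 on S has C(3, 2) = 3 edges. P[all 3 edges red] = (1/2)^3, and likewise for blue, so P[monochromatic] = 2·(1/2)^3 = 2^{1 − 3} = 1/4.
By linearity: E[X] = C(59, 3) · 2^{1 − 3} = 32509 · 1/4 = 32509/4.
Numerically: E[X] ≈ 8127.250000.

E[X] = C(59,3)·2^(1−C(3,2)) = 32509/4 ≈ 8127.250000.


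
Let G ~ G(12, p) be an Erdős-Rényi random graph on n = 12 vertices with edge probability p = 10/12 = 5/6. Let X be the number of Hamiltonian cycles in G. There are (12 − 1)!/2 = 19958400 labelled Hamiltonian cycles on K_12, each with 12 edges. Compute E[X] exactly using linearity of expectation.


K_12 has (12 − 1)!/2 = 19958400 labelled Hamiltonian cycles.
For each such Hamiltonian cycle H, let X_H = 1 if all 12 edges of H are present in G. Then P[X_H = 1] = p^{12} = (5/6)^{12} = 244140625/2176782336.
By linearity of expectation: E[X] = Σ_H E[X_H] = 19958400 · p^{12} = 19958400 · 244140625/2176782336 = 469970703125/209952.
Numerically: E[X] ≈ 2.23847e+06.

E[X] = 19958400 · (5/6)^{12} = 469970703125/209952 ≈ 2.23847e+06.


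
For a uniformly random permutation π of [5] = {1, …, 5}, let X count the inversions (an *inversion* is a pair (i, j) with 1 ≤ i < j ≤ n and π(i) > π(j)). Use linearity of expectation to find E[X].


Write X = Σ X_I over the C(5, 2) = 10 pairs i < j, with X_I the indicator of one inversion.
There are 10 indicators.
For each fixed pair i < j, the values π(i) and π(j) are two distinct elements of {1, …, 5} in uniformly random order; by symmetry P[π(i) > π(j)] = 1/2.
By linearity: E[X] = 10 · (1/2) = C(5, 2) · (1/2) = 10/2 = 5 ≈ 5.000.

E[X] = 5 = 5.000.


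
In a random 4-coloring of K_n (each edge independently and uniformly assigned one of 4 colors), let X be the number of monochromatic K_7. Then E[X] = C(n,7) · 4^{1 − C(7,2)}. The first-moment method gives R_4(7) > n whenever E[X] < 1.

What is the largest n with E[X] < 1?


We need C(n, 7) · 4^{1 − 21} < 1, i.e. C(n, 7) < 4^{21 − 1} = 1099511627776.
Check values of n near the boundary:
  n = 179: C(179, 7) = 1037437234460; 1037437234460 < 1099511627776? YES
  n = 180: C(180, 7) = 1079414463600; 1079414463600 < 1099511627776? YES
  n = 181: C(181, 7) = 1122839183400; 1122839183400 < 1099511627776? NO
  n = 182: C(182, 7) = 1167752750736; 1167752750736 < 1099511627776? NO
  n = 183: C(183, 7) = 1214197462413; 1214197462413 < 1099511627776? NO
The largest n with C(n, 7) < 1099511627776 is n = 180 (where E[X] = 67463403975/68719476736 ≈ 0.981722). Hence R_4(7) > 180, i.e. R_4(7) ≥ 181.

Largest n = 180; hence R_4(7) > 180.


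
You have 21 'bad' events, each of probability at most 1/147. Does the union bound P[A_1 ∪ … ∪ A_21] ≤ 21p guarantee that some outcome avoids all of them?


Union bound: P[∪_{i=1}^{21} A_i] ≤ Σ_i P[A_i] ≤ 21·p = 21·(1/147) = 1/7.
Numerically: 1/7 ≈ 0.143.
Is 1/7 < 1? YES.
Since P[∪ A_i] ≤ 1/7 < 1, the complement has P[∩ A_i^c] ≥ 1 − 1/7 = 6/7 > 0, so some outcome avoids every A_i.

21·p = 1/7 ≈ 0.143; existence CERTIFIED by the union bound.


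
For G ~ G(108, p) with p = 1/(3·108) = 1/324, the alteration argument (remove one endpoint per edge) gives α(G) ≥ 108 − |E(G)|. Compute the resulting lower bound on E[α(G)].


E[|E(G)|] = C(108, 2)·p = 5778 · (1/324) = 107/6.
E[α(G)] ≥ n − E[|E(G)|] = 108 − 107/6 = 541/6.
Numerically: ≈ 90.1667.
(This is only a lower bound; the true E[α(G)] may be larger.)

E[α(G)] ≥ 541/6 ≈ 90.1667.


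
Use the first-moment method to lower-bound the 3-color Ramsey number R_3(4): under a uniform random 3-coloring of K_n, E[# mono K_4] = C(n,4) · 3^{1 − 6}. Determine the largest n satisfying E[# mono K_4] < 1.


We need C(n, 4) · 3^{1 − 6} < 1, i.e. C(n, 4) < 3^{6 − 1} = 243.
Check values of n near the boundary:
  n = 7: C(7, 4) = 35; 35 < 243? YES
  n = 8: C(8, 4) = 70; 70 < 243? YES
  n = 9: C(9, 4) = 126; 126 < 243? YES
  n = 10: C(10, 4) = 210; 210 < 243? YES
  n = 11: C(11, 4) = 330; 330 < 243? NO
  n = 12: C(12, 4) = 495; 495 < 243? NO
The largest n with C(n, 4) < 243 is n = 10 (where E[X] = 70/81 ≈ 0.8641975). Hence R_3(4) > 10, i.e. R_3(4) ≥ 11.

Largest n = 10; hence R_3(4) > 10.


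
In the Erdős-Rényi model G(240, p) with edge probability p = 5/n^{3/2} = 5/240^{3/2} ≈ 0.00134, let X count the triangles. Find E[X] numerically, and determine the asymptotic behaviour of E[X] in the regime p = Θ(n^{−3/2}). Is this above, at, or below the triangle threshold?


Number of potential triangles: C(240, 3) = 2275280.
Each occurs with probability p³ ≈ (0.00134)³ ≈ 2.43198e-09.
By linearity: E[X] = C(240, 3)·p³ ≈ 2275280 · 2.43198e-09 ≈ 0.006.
Since α = 3/2 > 1, p = c/n^{3/2} = o(1/n) is below the triangle threshold p ~ 1/n. Asymptotically E[X] ~ (c³/6)·n^{3(1−α)} = (5³/6)·n^{-1.5} → 0, so by Markov's inequality G has no triangles w.h.p.

E[X] ≈ 0.006; in regime p = Θ(1/n^{3/2}) E[X] tends to 0 (below the triangle threshold p ~ 1/n).


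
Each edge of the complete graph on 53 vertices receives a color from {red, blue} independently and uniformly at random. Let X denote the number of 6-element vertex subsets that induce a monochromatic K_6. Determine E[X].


Let X = Σ_S X_S over the C(53, 6) = 22957480 subsets S of size 6, where X_S = 1 if the K_6 on S is monochromatic.
For a fixed S, the K_6 on S has C(6, 2) = 15 edges. P[all 15 edges red] = (1/2)^15, and likewise for blue, so P[monochromatic] = 2·(1/2)^15 = 2^{1 − 15} = 1/16384.
By linearity: E[X] = C(53, 6) · 2^{1 − 15} = 22957480 · 1/16384 = 2869685/2048.
Numerically: E[X] ≈ 1401.213379.

E[X] = C(53,6)·2^(1−C(6,2)) = 2869685/2048 ≈ 1401.213379.


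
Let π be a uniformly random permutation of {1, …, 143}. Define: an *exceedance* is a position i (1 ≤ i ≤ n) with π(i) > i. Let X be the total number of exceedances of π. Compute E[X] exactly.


Write X = Σ_{i=1}^{143} X_i, where X_i = 1_{π(i) > i}.
For each fixed i, π(i) is uniform over {1, …, 143} (marginal of a uniform permutation), so P[π(i) > i] = (n − i)/n. Summing: Σ_{i=1}^{143} (n − i)/n = (0 + 1 + … + 142)/143 = 143(143 − 1)/(2·143) = (143 − 1)/2.
Hence E[X] = Σ_{i=1}^{143} (143 − i)/143 = 71 ≈ 71.00000.

E[X] = 71 = 71.00000.


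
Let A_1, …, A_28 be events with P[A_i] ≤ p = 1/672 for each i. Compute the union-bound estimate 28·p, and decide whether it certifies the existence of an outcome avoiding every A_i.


Union bound: P[∪_{i=1}^{28} A_i] ≤ Σ_i P[A_i] ≤ 28·p = 28·(1/672) = 1/24.
Numerically: 1/24 ≈ 0.04167.
Is 1/24 < 1? YES.
Since P[∪ A_i] ≤ 1/24 < 1, the complement has P[∩ A_i^c] ≥ 1 − 1/24 = 23/24 > 0, so some outcome avoids every A_i.

28·p = 1/24 ≈ 0.04167; existence CERTIFIED by the union bound.


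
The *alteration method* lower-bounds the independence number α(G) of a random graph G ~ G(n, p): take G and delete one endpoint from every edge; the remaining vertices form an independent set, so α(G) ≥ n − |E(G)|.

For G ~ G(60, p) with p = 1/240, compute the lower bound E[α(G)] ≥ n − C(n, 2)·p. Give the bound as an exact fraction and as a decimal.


E[|E(G)|] = C(60, 2)·p = 1770 · (1/240) = 59/8.
E[α(G)] ≥ n − E[|E(G)|] = 60 − 59/8 = 421/8.
Numerically: ≈ 52.625000.
(This is only a lower bound; the true E[α(G)] may be larger.)

E[α(G)] ≥ 421/8 ≈ 52.625000.


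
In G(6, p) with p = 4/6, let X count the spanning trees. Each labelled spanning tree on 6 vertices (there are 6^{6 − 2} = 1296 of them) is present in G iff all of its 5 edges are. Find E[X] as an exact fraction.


K_6 has 6^{6 − 2} = 1296 labelled spanning trees.
For each such spanning tree H, let X_H = 1 if all 5 edges of H are present in G. Then P[X_H = 1] = p^{5} = (2/3)^{5} = 32/243.
By linearity: E[X] = Σ_H E[X_H] = 1296 · p^{5} = 1296 · 32/243 = 512/3.
Numerically: E[X] ≈ 171.

E[X] = 1296 · (2/3)^{5} = 512/3 ≈ 171.


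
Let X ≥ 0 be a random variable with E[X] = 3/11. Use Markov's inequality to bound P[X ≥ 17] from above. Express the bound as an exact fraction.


μ = E[X] = 3/11, a = 17.
Markov: P[X ≥ 17] ≤ μ/a = (3/11)/17 = 3/187.
Numerically: ≈ 0.016043.
(Since a = 17 > μ = 0.272727, the bound 3/187 is < 1 and informative.)

P[X ≥ 17] ≤ 3/187 ≈ 0.016043.


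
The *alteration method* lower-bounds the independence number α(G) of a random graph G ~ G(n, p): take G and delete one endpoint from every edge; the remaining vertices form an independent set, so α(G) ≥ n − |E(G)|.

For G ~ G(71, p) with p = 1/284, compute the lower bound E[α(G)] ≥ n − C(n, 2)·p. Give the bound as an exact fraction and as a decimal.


E[|E(G)|] = C(71, 2)·p = 2485 · (1/284) = 35/4.
E[α(G)] ≥ n − E[|E(G)|] = 71 − 35/4 = 249/4.
Numerically: ≈ 62.25000.
(This is only a lower bound; the true E[α(G)] may be larger.)

E[α(G)] ≥ 249/4 ≈ 62.25000.


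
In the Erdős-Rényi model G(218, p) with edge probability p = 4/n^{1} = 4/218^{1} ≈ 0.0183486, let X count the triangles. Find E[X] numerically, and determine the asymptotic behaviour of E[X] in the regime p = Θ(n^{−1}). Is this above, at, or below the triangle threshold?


Number of potential triangles: C(218, 3) = 1703016.
Each occurs with probability p³ ≈ (0.0183486)³ ≈ 6.17746784e-06.
By linearity: E[X] = C(218, 3)·p³ ≈ 1703016 · 6.17746784e-06 ≈ 10.520327.
Here α = 1, so p = 4/n is exactly at the triangle threshold p ~ 1/n. Asymptotically E[X] → c³/6 = 4³/6 = 32/3 ≈ 10.666667, a bounded constant. In this regime the triangle count is asymptotically Poisson(c³/6).

E[X] ≈ 10.520327; in regime p = Θ(1/n^{1}) E[X] stays bounded (at the triangle threshold p ~ 1/n).


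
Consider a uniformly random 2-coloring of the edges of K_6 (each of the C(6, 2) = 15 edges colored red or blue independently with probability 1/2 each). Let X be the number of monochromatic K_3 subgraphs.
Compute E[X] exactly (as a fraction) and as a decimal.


Let X = Σ_S X_S over the C(6, 3) = 20 subsets S of size 3, where X_S = 1 if the K_3 on S is monochromatic.
For a fixed S, the K_3 on S has C(3, 2) = 3 edges. P[all 3 edges red] = (1/2)^3, and likewise for blue, so P[monochromatic] = 2·(1/2)^3 = 2^{1 − 3} = 1/4.
By linearity: E[X] = C(6, 3) · 2^{1 − 3} = 20 · 1/4 = 5.
Numerically: E[X] ≈ 5.000.

E[X] = C(6,3)·2^(1−C(3,2)) = 5 ≈ 5.000.


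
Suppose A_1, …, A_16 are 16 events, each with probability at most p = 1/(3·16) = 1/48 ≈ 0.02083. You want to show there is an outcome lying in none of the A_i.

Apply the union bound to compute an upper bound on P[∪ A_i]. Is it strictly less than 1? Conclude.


Union bound: P[∪_{i=1}^{16} A_i] ≤ Σ_i P[A_i] ≤ 16·p = 16·(1/48) = 1/3.
Numerically: 1/3 ≈ 0.33333.
Is 1/3 < 1? YES.
Since P[∪ A_i] ≤ 1/3 < 1, the complement has P[∩ A_i^c] ≥ 1 − 1/3 = 2/3 > 0, so some outcome avoids every A_i.

16·p = 1/3 ≈ 0.33333; existence CERTIFIED by the union bound.


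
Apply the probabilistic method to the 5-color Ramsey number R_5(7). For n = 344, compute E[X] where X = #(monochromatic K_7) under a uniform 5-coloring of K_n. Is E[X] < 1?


E[X] = C(344, 7) · 5^{1 − 21} = 106364775244728 · 5^{−20} = 106364775244728/95367431640625.
As a reduced fraction: E[X] = 106364775244728/95367431640625 ≈ 1.1153155.
Is E[X] < 1? NO.
Since E[X] ≥ 1, the first-moment bound is inconclusive at n = 344; it does NOT by itself certify R_5(7) > 344.

E[X] = 106364775244728/95367431640625 ≈ 1.1153155; E[X] ≥ 1; first-moment method inconclusive here.


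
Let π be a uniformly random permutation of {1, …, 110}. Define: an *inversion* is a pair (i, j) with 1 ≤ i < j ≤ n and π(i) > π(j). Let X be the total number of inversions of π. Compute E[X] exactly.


Write X = Σ X_I over the C(110, 2) = 5995 pairs i < j, with X_I the indicator of one inversion.
There are 5995 indicators.
For each fixed pair i < j, the values π(i) and π(j) are two distinct elements of {1, …, 110} in uniformly random order; by symmetry P[π(i) > π(j)] = 1/2.
By linearity: E[X] = 5995 · (1/2) = C(110, 2) · (1/2) = 5995/2 = 5995/2 ≈ 2997.500.

E[X] = 5995/2 = 2997.500.


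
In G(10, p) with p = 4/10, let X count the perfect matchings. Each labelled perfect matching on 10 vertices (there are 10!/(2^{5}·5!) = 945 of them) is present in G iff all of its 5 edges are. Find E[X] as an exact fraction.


K_10 has 10!/(2^{5}·5!) = 945 labelled perfect matchings.
For each such perfect matching H, let X_H = 1 if all 5 edges of H are present in G. Then P[X_H = 1] = p^{5} = (2/5)^{5} = 32/3125.
By linearity of expectation: E[X] = Σ_H E[X_H] = 945 · p^{5} = 945 · 32/3125 = 6048/625.
Numerically: E[X] ≈ 9.6768.

E[X] = 945 · (2/5)^{5} = 6048/625 ≈ 9.6768.


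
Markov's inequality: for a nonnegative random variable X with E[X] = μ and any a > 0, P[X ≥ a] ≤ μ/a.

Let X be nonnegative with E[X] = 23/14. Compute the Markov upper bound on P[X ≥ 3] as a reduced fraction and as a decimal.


μ = E[X] = 23/14, a = 3.
Markov: P[X ≥ 3] ≤ μ/a = (23/14)/3 = 23/42.
Numerically: ≈ 0.548.
(Since a = 3 > μ = 1.643, the bound 23/42 is < 1 and informative.)

P[X ≥ 3] ≤ 23/42 ≈ 0.548.


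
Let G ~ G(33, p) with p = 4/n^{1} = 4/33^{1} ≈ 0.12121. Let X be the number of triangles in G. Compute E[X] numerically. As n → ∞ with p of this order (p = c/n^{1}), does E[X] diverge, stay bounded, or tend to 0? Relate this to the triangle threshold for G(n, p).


Number of potential triangles: C(33, 3) = 5456.
Each occurs with probability p³ ≈ (0.12121)³ ≈ 1.7808943e-03.
By linearity: E[X] = C(33, 3)·p³ ≈ 5456 · 1.7808943e-03 ≈ 9.71656.
Here α = 1, so p = 4/n is exactly at the triangle threshold p ~ 1/n. Asymptotically E[X] → c³/6 = 4³/6 = 32/3 ≈ 10.66667, a bounded constant. In this regime the triangle count is asymptotically Poisson(c³/6).

E[X] ≈ 9.71656; in regime p = Θ(1/n^{1}) E[X] stays bounded (at the triangle threshold p ~ 1/n).


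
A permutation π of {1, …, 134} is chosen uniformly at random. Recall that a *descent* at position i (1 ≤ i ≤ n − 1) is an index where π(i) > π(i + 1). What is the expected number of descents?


Write X = Σ X_I over i = 1, …, 133, with X_I the indicator of one descent.
There are 133 indicators.
For each fixed i, the pair (π(i), π(i+1)) is a uniformly random ordered pair of distinct values from {1, …, 134}; by symmetry P[π(i) > π(i+1)] = 1/2.
By linearity: E[X] = 133 · (1/2) = (134 − 1) · (1/2) = 133/2 ≈ 66.5000.

E[X] = 133/2 = 66.5000.


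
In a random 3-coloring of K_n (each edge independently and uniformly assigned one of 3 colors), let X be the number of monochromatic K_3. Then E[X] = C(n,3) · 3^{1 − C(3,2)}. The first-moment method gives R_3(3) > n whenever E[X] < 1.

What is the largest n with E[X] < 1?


We need C(n, 3) · 3^{1 − 3} < 1, i.e. C(n, 3) < 3^{3 − 1} = 9.
Check values of n near the boundary:
  n = 3: C(3, 3) = 1; 1 < 9? YES
  n = 4: C(4, 3) = 4; 4 < 9? YES
  n = 5: C(5, 3) = 10; 10 < 9? NO
  n = 6: C(6, 3) = 20; 20 < 9? NO
  n = 7: C(7, 3) = 35; 35 < 9? NO
The largest n with C(n, 3) < 9 is n = 4 (where E[X] = 4/9 ≈ 0.444). Hence R_3(3) > 4, i.e. R_3(3) ≥ 5.

Largest n = 4; hence R_3(3) > 4.


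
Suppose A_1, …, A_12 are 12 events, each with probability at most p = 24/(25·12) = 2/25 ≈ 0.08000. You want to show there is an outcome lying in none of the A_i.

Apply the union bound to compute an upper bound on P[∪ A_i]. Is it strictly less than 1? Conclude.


Union bound: P[∪_{i=1}^{12} A_i] ≤ Σ_i P[A_i] ≤ 12·p = 12·(2/25) = 24/25.
Numerically: 24/25 ≈ 0.96000.
Is 24/25 < 1? YES.
Since P[∪ A_i] ≤ 24/25 < 1, the complement has P[∩ A_i^c] ≥ 1 − 24/25 = 1/25 > 0, so some outcome avoids every A_i.

12·p = 24/25 ≈ 0.96000; existence CERTIFIED by the union bound.


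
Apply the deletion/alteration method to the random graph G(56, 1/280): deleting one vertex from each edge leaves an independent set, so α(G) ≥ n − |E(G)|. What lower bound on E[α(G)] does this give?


E[|E(G)|] = C(56, 2)·p = 1540 · (1/280) = 11/2.
E[α(G)] ≥ n − E[|E(G)|] = 56 − 11/2 = 101/2.
Numerically: ≈ 50.5000.
(This is only a lower bound; the true E[α(G)] may be larger.)

E[α(G)] ≥ 101/2 ≈ 50.5000.


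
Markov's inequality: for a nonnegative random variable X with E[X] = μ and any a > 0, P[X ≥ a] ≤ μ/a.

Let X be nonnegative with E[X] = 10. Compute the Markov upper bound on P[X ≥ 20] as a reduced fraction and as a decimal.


μ = E[X] = 10, a = 20.
Markov: P[X ≥ 20] ≤ μ/a = (10)/20 = 1/2.
Numerically: ≈ 0.500000.
(Since a = 20 > μ = 10.000000, the bound 1/2 is < 1 and informative.)

P[X ≥ 20] ≤ 1/2 ≈ 0.500000.


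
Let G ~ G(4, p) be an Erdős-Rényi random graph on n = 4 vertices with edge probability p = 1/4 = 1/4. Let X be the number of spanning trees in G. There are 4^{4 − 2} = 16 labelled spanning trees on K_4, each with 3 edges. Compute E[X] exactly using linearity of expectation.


K_4 has 4^{4 − 2} = 16 labelled spanning trees.
For each such spanning tree H, let X_H = 1 if all 3 edges of H are present in G. Then P[X_H = 1] = p^{3} = (1/4)^{3} = 1/64.
By linearity of expectation: E[X] = Σ_H E[X_H] = 16 · p^{3} = 16 · 1/64 = 1/4.
Numerically: E[X] ≈ 0.25.

E[X] = 16 · (1/4)^{3} = 1/4 ≈ 0.25.


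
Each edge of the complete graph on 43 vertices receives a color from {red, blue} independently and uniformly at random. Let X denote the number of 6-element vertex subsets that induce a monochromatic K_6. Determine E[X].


Let X = Σ_S X_S over the C(43, 6) = 6096454 subsets S of size 6, where X_S = 1 if the K_6 on S is monochromatic.
For a fixed S, the K_6 on S has C(6, 2) = 15 edges. P[all 15 edges red] = (1/2)^15, and likewise for blue, so P[monochromatic] = 2·(1/2)^15 = 2^{1 − 15} = 1/16384.
Summing: E[X] = C(43, 6) · 2^{1 − 15} = 6096454 · 1/16384 = 3048227/8192.
Numerically: E[X] ≈ 372.0980.

E[X] = C(43,6)·2^(1−C(6,2)) = 3048227/8192 ≈ 372.0980.


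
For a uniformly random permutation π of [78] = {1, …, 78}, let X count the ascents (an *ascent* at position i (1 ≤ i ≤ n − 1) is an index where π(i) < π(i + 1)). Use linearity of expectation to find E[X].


Write X = Σ X_I over i = 1, …, 77, with X_I the indicator of one ascent.
There are 77 indicators.
For each fixed i, the pair (π(i), π(i+1)) is a uniformly random ordered pair of distinct values from {1, …, 78}; by symmetry P[π(i) < π(i+1)] = 1/2.
By linearity: E[X] = 77 · (1/2) = (78 − 1) · (1/2) = 77/2 ≈ 38.500000.

E[X] = 77/2 = 38.500000.


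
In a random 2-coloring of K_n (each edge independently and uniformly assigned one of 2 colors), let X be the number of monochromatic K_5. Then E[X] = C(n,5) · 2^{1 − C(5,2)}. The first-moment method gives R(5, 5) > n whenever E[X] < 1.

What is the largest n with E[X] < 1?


We need C(n, 5) · 2^{1 − 10} < 1, i.e. C(n, 5) < 2^{10 − 1} = 512.
Check values of n near the boundary:
  n = 5: C(5, 5) = 1; 1 < 512? YES
  n = 6: C(6, 5) = 6; 6 < 512? YES
  n = 7: C(7, 5) = 21; 21 < 512? YES
  n = 8: C(8, 5) = 56; 56 < 512? YES
  n = 9: C(9, 5) = 126; 126 < 512? YES
  n = 10: C(10, 5) = 252; 252 < 512? YES
  n = 11: C(11, 5) = 462; 462 < 512? YES
  n = 12: C(12, 5) = 792; 792 < 512? NO
  n = 13: C(13, 5) = 1287; 1287 < 512? NO
  n = 14: C(14, 5) = 2002; 2002 < 512? NO
The largest n with C(n, 5) < 512 is n = 11 (where E[X] = 231/256 ≈ 0.902344). Hence R(5, 5) > 11, i.e. R(5, 5) ≥ 12.

Largest n = 11; hence R(5, 5) > 11.


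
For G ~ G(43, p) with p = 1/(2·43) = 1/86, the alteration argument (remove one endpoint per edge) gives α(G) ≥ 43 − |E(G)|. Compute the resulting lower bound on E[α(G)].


E[|E(G)|] = C(43, 2)·p = 903 · (1/86) = 21/2.
E[α(G)] ≥ n − E[|E(G)|] = 43 − 21/2 = 65/2.
Numerically: ≈ 32.50000.
(This is only a lower bound; the true E[α(G)] may be larger.)

E[α(G)] ≥ 65/2 ≈ 32.50000.


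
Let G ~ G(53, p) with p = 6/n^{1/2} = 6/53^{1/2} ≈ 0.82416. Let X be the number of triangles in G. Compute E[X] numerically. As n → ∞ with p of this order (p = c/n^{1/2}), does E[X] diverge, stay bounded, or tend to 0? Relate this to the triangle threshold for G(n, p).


Number of potential triangles: C(53, 3) = 23426.
Each occurs with probability p³ ≈ (0.82416)³ ≈ 5.5980909e-01.
By linearity: E[X] = C(53, 3)·p³ ≈ 23426 · 5.5980909e-01 ≈ 13114.08776.
Since α = 1/2 < 1, p = c/n^{1/2} ≫ 1/n is above the triangle threshold p ~ 1/n. Asymptotically E[X] ~ (c³/6)·n^{3(1−α)} = (6³/6)·n^{1.5} → ∞; triangles are abundant w.h.p.

E[X] ≈ 13114.08776; in regime p = Θ(1/n^{1/2}) E[X] diverges (above the triangle threshold p ~ 1/n).


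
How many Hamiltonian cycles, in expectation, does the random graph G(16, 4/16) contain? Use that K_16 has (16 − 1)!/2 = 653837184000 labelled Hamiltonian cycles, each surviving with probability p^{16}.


K_16 has (16 − 1)!/2 = 653837184000 labelled Hamiltonian cycles.
For each such Hamiltonian cycle H, let X_H = 1 if all 16 edges of H are present in G. Then P[X_H = 1] = p^{16} = (1/4)^{16} = 1/4294967296.
Summing the indicators: E[X] = Σ_H E[X_H] = 653837184000 · p^{16} = 653837184000 · 1/4294967296 = 638512875/4194304.
Numerically: E[X] ≈ 152.233.

E[X] = 653837184000 · (1/4)^{16} = 638512875/4194304 ≈ 152.233.


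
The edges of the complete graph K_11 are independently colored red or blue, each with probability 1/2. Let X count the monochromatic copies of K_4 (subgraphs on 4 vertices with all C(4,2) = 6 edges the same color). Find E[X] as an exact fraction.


Let X = Σ_S X_S over the C(11, 4) = 330 subsets S of size 4, where X_S = 1 if the K_4 on S is monochromatic.
For a fixed S, the K_4 on S has C(4, 2) = 6 edges. P[all 6 edges red] = (1/2)^6, and likewise for blue, so P[monochromatic] = 2·(1/2)^6 = 2^{1 − 6} = 1/32.
Summing: E[X] = C(11, 4) · 2^{1 − 6} = 330 · 1/32 = 165/16.
Numerically: E[X] ≈ 10.3125.

E[X] = C(11,4)·2^(1−C(4,2)) = 165/16 ≈ 10.3125.


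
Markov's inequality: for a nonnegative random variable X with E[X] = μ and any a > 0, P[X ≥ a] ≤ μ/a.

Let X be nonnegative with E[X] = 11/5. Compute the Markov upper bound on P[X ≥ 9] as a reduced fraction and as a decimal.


μ = E[X] = 11/5, a = 9.
Markov: P[X ≥ 9] ≤ μ/a = (11/5)/9 = 11/45.
Numerically: ≈ 0.244444.
(Since a = 9 > μ = 2.200000, the bound 11/45 is < 1 and informative.)

P[X ≥ 9] ≤ 11/45 ≈ 0.244444.


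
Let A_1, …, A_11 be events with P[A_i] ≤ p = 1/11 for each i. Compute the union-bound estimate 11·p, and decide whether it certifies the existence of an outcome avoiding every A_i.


Union bound: P[∪_{i=1}^{11} A_i] ≤ Σ_i P[A_i] ≤ 11·p = 11·(1/11) = 1.
Numerically: 1 ≈ 1.0000000.
Is 1 < 1? NO.
Since the bound 1 is ≥ 1, the union bound is uninformative here; it does NOT by itself certify existence.

11·p = 1 ≈ 1.0000000; existence NOT certified by the union bound.


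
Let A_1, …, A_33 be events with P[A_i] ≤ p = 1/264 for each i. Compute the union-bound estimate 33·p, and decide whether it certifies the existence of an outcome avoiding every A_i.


Union bound: P[∪_{i=1}^{33} A_i] ≤ Σ_i P[A_i] ≤ 33·p = 33·(1/264) = 1/8.
Numerically: 1/8 ≈ 0.1250000.
Is 1/8 < 1? YES.
Since P[∪ A_i] ≤ 1/8 < 1, the complement has P[∩ A_i^c] ≥ 1 − 1/8 = 7/8 > 0, so some outcome avoids every A_i.

33·p = 1/8 ≈ 0.1250000; existence CERTIFIED by the union bound.


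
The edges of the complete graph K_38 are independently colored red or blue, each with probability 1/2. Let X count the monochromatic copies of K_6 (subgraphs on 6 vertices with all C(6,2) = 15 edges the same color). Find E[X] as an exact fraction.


Let X = Σ_S X_S over the C(38, 6) = 2760681 subsets S of size 6, where X_S = 1 if the K_6 on S is monochromatic.
For a fixed S, the K_6 on S has C(6, 2) = 15 edges. P[all 15 edges red] = (1/2)^15, and likewise for blue, so P[monochromatic] = 2·(1/2)^15 = 2^{1 − 15} = 1/16384.
By linearity of expectation: E[X] = C(38, 6) · 2^{1 − 15} = 2760681 · 1/16384 = 2760681/16384.
Numerically: E[X] ≈ 168.4986.

E[X] = C(38,6)·2^(1−C(6,2)) = 2760681/16384 ≈ 168.4986.


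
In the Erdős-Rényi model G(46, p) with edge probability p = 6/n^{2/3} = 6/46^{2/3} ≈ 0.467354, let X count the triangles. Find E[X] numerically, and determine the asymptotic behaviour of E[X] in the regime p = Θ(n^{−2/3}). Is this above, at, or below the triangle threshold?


Number of potential triangles: C(46, 3) = 15180.
Each occurs with probability p³ ≈ (0.467354)³ ≈ 1.02079395e-01.
By linearity: E[X] = C(46, 3)·p³ ≈ 15180 · 1.02079395e-01 ≈ 1549.565217.
Since α = 2/3 < 1, p = c/n^{2/3} ≫ 1/n is above the triangle threshold p ~ 1/n. Asymptotically E[X] ~ (c³/6)·n^{3(1−α)} = (6³/6)·n^{1} → ∞; triangles are abundant w.h.p.

E[X] ≈ 1549.565217; in regime p = Θ(1/n^{2/3}) E[X] diverges (above the triangle threshold p ~ 1/n).


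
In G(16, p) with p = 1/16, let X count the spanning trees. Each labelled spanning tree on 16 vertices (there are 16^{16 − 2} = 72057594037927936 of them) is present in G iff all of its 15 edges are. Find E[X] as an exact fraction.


K_16 has 16^{16 − 2} = 72057594037927936 labelled spanning trees.
For each such spanning tree H, let X_H = 1 if all 15 edges of H are present in G. Then P[X_H = 1] = p^{15} = (1/16)^{15} = 1/1152921504606846976.
By linearity: E[X] = Σ_H E[X_H] = 72057594037927936 · p^{15} = 72057594037927936 · 1/1152921504606846976 = 1/16.
Numerically: E[X] ≈ 0.0625.

E[X] = 72057594037927936 · (1/16)^{15} = 1/16 ≈ 0.0625.


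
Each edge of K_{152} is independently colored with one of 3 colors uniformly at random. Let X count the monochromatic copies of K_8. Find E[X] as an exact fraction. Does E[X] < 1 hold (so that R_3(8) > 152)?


E[X] = C(152, 8) · 3^{1 − 28} = 5859727868575 · 3^{−27} = 5859727868575/7625597484987.
As a reduced fraction: E[X] = 5859727868575/7625597484987 ≈ 0.76843.
Is E[X] < 1? YES.
Since E[X] < 1, there exists a 3-coloring of K_{152} with no monochromatic K_8; hence R_3(8) > 152.

E[X] = 5859727868575/7625597484987 ≈ 0.76843; E[X] < 1, so R_3(8) > 152.


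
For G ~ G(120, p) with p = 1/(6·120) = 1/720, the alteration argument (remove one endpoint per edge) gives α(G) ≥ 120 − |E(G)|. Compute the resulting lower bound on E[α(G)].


E[|E(G)|] = C(120, 2)·p = 7140 · (1/720) = 119/12.
E[α(G)] ≥ n − E[|E(G)|] = 120 − 119/12 = 1321/12.
Numerically: ≈ 110.083333.
(This is only a lower bound; the true E[α(G)] may be larger.)

E[α(G)] ≥ 1321/12 ≈ 110.083333.


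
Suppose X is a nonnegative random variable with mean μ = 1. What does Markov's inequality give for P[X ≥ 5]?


μ = E[X] = 1, a = 5.
Markov: P[X ≥ 5] ≤ μ/a = (1)/5 = 1/5.
Numerically: ≈ 0.2000.
(Since a = 5 > μ = 1.0000, the bound 1/5 is < 1 and informative.)

P[X ≥ 5] ≤ 1/5 ≈ 0.2000.


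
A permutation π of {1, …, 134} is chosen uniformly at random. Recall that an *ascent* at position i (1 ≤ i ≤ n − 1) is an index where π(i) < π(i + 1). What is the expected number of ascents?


Write X = Σ X_I over i = 1, …, 133, with X_I the indicator of one ascent.
There are 133 indicators.
For each fixed i, the pair (π(i), π(i+1)) is a uniformly random ordered pair of distinct values from {1, …, 134}; by symmetry P[π(i) < π(i+1)] = 1/2.
By linearity: E[X] = 133 · (1/2) = (134 − 1) · (1/2) = 133/2 ≈ 66.500.

E[X] = 133/2 = 66.500.


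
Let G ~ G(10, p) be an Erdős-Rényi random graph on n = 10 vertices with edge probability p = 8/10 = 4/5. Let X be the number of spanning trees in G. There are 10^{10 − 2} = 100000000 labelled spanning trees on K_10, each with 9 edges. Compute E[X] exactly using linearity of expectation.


K_10 has 10^{10 − 2} = 100000000 labelled spanning trees.
For each such spanning tree H, let X_H = 1 if all 9 edges of H are present in G. Then P[X_H = 1] = p^{9} = (4/5)^{9} = 262144/1953125.
By linearity: E[X] = Σ_H E[X_H] = 100000000 · p^{9} = 100000000 · 262144/1953125 = 67108864/5.
Numerically: E[X] ≈ 1.3422e+07.

E[X] = 100000000 · (4/5)^{9} = 67108864/5 ≈ 1.3422e+07.


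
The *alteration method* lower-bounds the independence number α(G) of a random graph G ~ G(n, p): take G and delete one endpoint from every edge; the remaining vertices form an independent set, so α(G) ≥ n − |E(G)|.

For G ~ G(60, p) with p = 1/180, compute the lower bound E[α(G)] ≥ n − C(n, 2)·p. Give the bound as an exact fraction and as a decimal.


E[|E(G)|] = C(60, 2)·p = 1770 · (1/180) = 59/6.
E[α(G)] ≥ n − E[|E(G)|] = 60 − 59/6 = 301/6.
Numerically: ≈ 50.167.
(This is only a lower bound; the true E[α(G)] may be larger.)

E[α(G)] ≥ 301/6 ≈ 50.167.


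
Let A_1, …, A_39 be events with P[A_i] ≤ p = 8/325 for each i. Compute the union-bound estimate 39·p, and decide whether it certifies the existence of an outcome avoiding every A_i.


Union bound: P[∪_{i=1}^{39} A_i] ≤ Σ_i P[A_i] ≤ 39·p = 39·(8/325) = 24/25.
Numerically: 24/25 ≈ 0.960.
Is 24/25 < 1? YES.
Since P[∪ A_i] ≤ 24/25 < 1, the complement has P[∩ A_i^c] ≥ 1 − 24/25 = 1/25 > 0, so some outcome avoids every A_i.

39·p = 24/25 ≈ 0.960; existence CERTIFIED by the union bound.


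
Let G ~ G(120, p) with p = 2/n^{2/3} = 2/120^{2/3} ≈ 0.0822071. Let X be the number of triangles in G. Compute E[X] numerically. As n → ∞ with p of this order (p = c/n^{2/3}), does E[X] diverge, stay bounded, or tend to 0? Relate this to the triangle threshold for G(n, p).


Number of potential triangles: C(120, 3) = 280840.
Each occurs with probability p³ ≈ (0.0822071)³ ≈ 5.55555556e-04.
By linearity: E[X] = C(120, 3)·p³ ≈ 280840 · 5.55555556e-04 ≈ 156.022222.
Since α = 2/3 < 1, p = c/n^{2/3} ≫ 1/n is above the triangle threshold p ~ 1/n. Asymptotically E[X] ~ (c³/6)·n^{3(1−α)} = (2³/6)·n^{1} → ∞; triangles are abundant w.h.p.

E[X] ≈ 156.022222; in regime p = Θ(1/n^{2/3}) E[X] diverges (above the triangle threshold p ~ 1/n).


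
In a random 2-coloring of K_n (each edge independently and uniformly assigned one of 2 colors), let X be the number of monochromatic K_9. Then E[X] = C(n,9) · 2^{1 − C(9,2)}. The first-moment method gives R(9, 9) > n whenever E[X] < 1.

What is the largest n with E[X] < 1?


We need C(n, 9) · 2^{1 − 36} < 1, i.e. C(n, 9) < 2^{36 − 1} = 34359738368.
Check values of n near the boundary:
  n = 62: C(62, 9) = 20286591270; 20286591270 < 34359738368? YES
  n = 63: C(63, 9) = 23667689815; 23667689815 < 34359738368? YES
  n = 64: C(64, 9) = 27540584512; 27540584512 < 34359738368? YES
  n = 65: C(65, 9) = 31966749880; 31966749880 < 34359738368? YES
  n = 66: C(66, 9) = 37014131440; 37014131440 < 34359738368? NO
  n = 67: C(67, 9) = 42757703560; 42757703560 < 34359738368? NO
  n = 68: C(68, 9) = 49280065120; 49280065120 < 34359738368? NO
The largest n with C(n, 9) < 34359738368 is n = 65 (where E[X] = 3995843735/4294967296 ≈ 0.9304). Hence R(9, 9) > 65, i.e. R(9, 9) ≥ 66.

Largest n = 65; hence R(9, 9) > 65.


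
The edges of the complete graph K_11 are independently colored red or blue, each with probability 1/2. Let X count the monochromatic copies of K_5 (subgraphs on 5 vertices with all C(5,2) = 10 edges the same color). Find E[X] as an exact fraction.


Let X = Σ_S X_S over the C(11, 5) = 462 subsets S of size 5, where X_S = 1 if the K_5 on S is monochromatic.
For a fixed S, the K_5 on S has C(5, 2) = 10 edges. P[all 10 edges red] = (1/2)^10, and likewise for blue, so P[monochromatic] = 2·(1/2)^10 = 2^{1 − 10} = 1/512.
By linearity of expectation: E[X] = C(11, 5) · 2^{1 − 10} = 462 · 1/512 = 231/256.
Numerically: E[X] ≈ 0.9023.

E[X] = C(11,5)·2^(1−C(5,2)) = 231/256 ≈ 0.9023.


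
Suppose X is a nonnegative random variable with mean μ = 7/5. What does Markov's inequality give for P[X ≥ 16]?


μ = E[X] = 7/5, a = 16.
Markov: P[X ≥ 16] ≤ μ/a = (7/5)/16 = 7/80.
Numerically: ≈ 0.087.
(Since a = 16 > μ = 1.400, the bound 7/80 is < 1 and informative.)

P[X ≥ 16] ≤ 7/80 ≈ 0.087.


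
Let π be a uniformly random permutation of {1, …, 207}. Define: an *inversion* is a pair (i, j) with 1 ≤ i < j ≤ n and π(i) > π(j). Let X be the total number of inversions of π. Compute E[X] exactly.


Write X = Σ X_I over the C(207, 2) = 21321 pairs i < j, with X_I the indicator of one inversion.
There are 21321 indicators.
For each fixed pair i < j, the values π(i) and π(j) are two distinct elements of {1, …, 207} in uniformly random order; by symmetry P[π(i) > π(j)] = 1/2.
By linearity: E[X] = 21321 · (1/2) = C(207, 2) · (1/2) = 21321/2 = 21321/2 ≈ 10660.500.

E[X] = 21321/2 = 10660.500.


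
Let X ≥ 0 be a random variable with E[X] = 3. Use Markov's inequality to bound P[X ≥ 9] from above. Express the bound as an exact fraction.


μ = E[X] = 3, a = 9.
Markov: P[X ≥ 9] ≤ μ/a = (3)/9 = 1/3.
Numerically: ≈ 0.33333.
(Since a = 9 > μ = 3.00000, the bound 1/3 is < 1 and informative.)

P[X ≥ 9] ≤ 1/3 ≈ 0.33333.


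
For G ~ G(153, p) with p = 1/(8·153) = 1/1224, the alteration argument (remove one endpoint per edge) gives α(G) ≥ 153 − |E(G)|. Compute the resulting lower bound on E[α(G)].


E[|E(G)|] = C(153, 2)·p = 11628 · (1/1224) = 19/2.
E[α(G)] ≥ n − E[|E(G)|] = 153 − 19/2 = 287/2.
Numerically: ≈ 143.500.
(This is only a lower bound; the true E[α(G)] may be larger.)

E[α(G)] ≥ 287/2 ≈ 143.500.


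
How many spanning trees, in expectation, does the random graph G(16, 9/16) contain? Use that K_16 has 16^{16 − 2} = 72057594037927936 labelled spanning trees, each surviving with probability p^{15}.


K_16 has 16^{16 − 2} = 72057594037927936 labelled spanning trees.
For each such spanning tree H, let X_H = 1 if all 15 edges of H are present in G. Then P[X_H = 1] = p^{15} = (9/16)^{15} = 205891132094649/1152921504606846976.
Summing the indicators: E[X] = Σ_H E[X_H] = 72057594037927936 · p^{15} = 72057594037927936 · 205891132094649/1152921504606846976 = 205891132094649/16.
Numerically: E[X] ≈ 1.29e+13.

E[X] = 72057594037927936 · (9/16)^{15} = 205891132094649/16 ≈ 1.29e+13.


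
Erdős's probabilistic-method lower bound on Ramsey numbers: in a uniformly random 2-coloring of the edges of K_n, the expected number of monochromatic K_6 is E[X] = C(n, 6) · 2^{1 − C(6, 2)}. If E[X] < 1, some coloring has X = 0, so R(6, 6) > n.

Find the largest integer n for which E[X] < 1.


We need C(n, 6) · 2^{1 − 15} < 1, i.e. C(n, 6) < 2^{15 − 1} = 16384.
Check values of n near the boundary:
  n = 11: C(11, 6) = 462; 462 < 16384? YES
  n = 12: C(12, 6) = 924; 924 < 16384? YES
  n = 13: C(13, 6) = 1716; 1716 < 16384? YES
  n = 14: C(14, 6) = 3003; 3003 < 16384? YES
  n = 15: C(15, 6) = 5005; 5005 < 16384? YES
  n = 16: C(16, 6) = 8008; 8008 < 16384? YES
  n = 17: C(17, 6) = 12376; 12376 < 16384? YES
  n = 18: C(18, 6) = 18564; 18564 < 16384? NO
The largest n with C(n, 6) < 16384 is n = 17 (where E[X] = 1547/2048 ≈ 0.75537). Hence R(6, 6) > 17, i.e. R(6, 6) ≥ 18.

Largest n = 17; hence R(6, 6) > 17.


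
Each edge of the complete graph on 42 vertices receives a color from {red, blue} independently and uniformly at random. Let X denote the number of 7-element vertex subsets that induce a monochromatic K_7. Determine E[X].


Let X = Σ_S X_S over the C(42, 7) = 26978328 subsets S of size 7, where X_S = 1 if the K_7 on S is monochromatic.
For a fixed S, the K_7 on S has C(7, 2) = 21 edges. P[all 21 edges red] = (1/2)^21, and likewise for blue, so P[monochromatic] = 2·(1/2)^21 = 2^{1 − 21} = 1/1048576.
By linearity of expectation: E[X] = C(42, 7) · 2^{1 − 21} = 26978328 · 1/1048576 = 3372291/131072.
Numerically: E[X] ≈ 25.728539.

E[X] = C(42,7)·2^(1−C(7,2)) = 3372291/131072 ≈ 25.728539.


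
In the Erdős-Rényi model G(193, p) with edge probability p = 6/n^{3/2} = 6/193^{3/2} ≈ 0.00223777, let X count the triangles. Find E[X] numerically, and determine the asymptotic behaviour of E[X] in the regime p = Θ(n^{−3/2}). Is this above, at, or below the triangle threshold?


Number of potential triangles: C(193, 3) = 1179616.
Each occurs with probability p³ ≈ (0.00223777)³ ≈ 1.12058772e-08.
By linearity: E[X] = C(193, 3)·p³ ≈ 1179616 · 1.12058772e-08 ≈ 0.013219.
Since α = 3/2 > 1, p = c/n^{3/2} = o(1/n) is below the triangle threshold p ~ 1/n. Asymptotically E[X] ~ (c³/6)·n^{3(1−α)} = (6³/6)·n^{-1.5} → 0, so by Markov's inequality G has no triangles w.h.p.

E[X] ≈ 0.013219; in regime p = Θ(1/n^{3/2}) E[X] tends to 0 (below the triangle threshold p ~ 1/n).


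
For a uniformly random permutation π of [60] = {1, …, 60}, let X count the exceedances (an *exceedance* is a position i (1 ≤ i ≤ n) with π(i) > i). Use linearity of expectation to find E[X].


Write X = Σ_{i=1}^{60} X_i, where X_i = 1_{π(i) > i}.
For each fixed i, π(i) is uniform over {1, …, 60} (marginal of a uniform permutation), so P[π(i) > i] = (n − i)/n. Summing: Σ_{i=1}^{60} (n − i)/n = (0 + 1 + … + 59)/60 = 60(60 − 1)/(2·60) = (60 − 1)/2.
Hence E[X] = Σ_{i=1}^{60} (60 − i)/60 = 59/2 ≈ 29.50000.

E[X] = 59/2 = 29.50000.


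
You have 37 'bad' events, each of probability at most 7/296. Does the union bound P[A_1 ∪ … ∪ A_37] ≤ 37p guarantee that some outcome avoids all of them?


Union bound: P[∪_{i=1}^{37} A_i] ≤ Σ_i P[A_i] ≤ 37·p = 37·(7/296) = 7/8.
Numerically: 7/8 ≈ 0.8750.
Is 7/8 < 1? YES.
Since P[∪ A_i] ≤ 7/8 < 1, the complement has P[∩ A_i^c] ≥ 1 − 7/8 = 1/8 > 0, so some outcome avoids every A_i.

37·p = 7/8 ≈ 0.8750; existence CERTIFIED by the union bound.
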